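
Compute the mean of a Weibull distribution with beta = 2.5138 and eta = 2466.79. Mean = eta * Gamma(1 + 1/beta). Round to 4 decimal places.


beta = 2.5138, eta = 2466.79
1/beta = 0.3978
1 + 1/beta = 1.3978
Gamma(1.3978) = 0.8874
Mean = 2466.79 * 0.8874
Mean = 2188.994

2188.994


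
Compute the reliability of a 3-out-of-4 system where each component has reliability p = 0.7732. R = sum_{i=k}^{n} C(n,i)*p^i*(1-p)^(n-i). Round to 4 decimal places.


k = 3, n = 4, p = 0.7732
i=3: C(4,3)=4 * 0.7732^3 * 0.2268^1 = 0.4194
i=4: C(4,4)=1 * 0.7732^4 * 0.2268^0 = 0.3574
R = sum of terms = 0.7768

0.7768


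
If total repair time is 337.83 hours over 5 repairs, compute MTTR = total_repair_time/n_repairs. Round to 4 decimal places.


total_repair_time = 337.83
n_repairs = 5
MTTR = 337.83 / 5
MTTR = 67.566

67.566


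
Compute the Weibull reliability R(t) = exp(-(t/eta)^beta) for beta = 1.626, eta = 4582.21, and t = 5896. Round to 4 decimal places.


beta = 1.626, eta = 4582.21, t = 5896
t/eta = 5896 / 4582.21 = 1.2867
(t/eta)^beta = 1.2867^1.626 = 1.5067
R(t) = exp(-1.5067)
R(t) = 0.2216

0.2216


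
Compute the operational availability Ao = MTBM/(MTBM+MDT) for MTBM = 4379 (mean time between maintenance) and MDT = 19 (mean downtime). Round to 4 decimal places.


MTBM = 4379
MDT = 19
MTBM + MDT = 4398
Ao = 4379 / 4398
Ao = 0.9957

0.9957


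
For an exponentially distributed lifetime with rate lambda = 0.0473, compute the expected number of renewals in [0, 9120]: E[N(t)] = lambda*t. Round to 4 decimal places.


lambda = 0.0473
t = 9120
E[N(t)] = lambda * t
E[N(t)] = 0.0473 * 9120
E[N(t)] = 431.376

431.376


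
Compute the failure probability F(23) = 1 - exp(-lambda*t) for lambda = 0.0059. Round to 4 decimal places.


lambda = 0.0059, t = 23
lambda * t = 0.1357
exp(-0.1357) = 0.8731
F(t) = 1 - 0.8731
F(t) = 0.1269

0.1269


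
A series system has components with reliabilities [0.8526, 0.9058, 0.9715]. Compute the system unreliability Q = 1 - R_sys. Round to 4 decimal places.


Components: [0.8526, 0.9058, 0.9715]
After component 1: product = 0.8526
After component 2: product = 0.7723
After component 3: product = 0.7503
R_sys = 0.7503
Q = 1 - 0.7503 = 0.2497

0.2497


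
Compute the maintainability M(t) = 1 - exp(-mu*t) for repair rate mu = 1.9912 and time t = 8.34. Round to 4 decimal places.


mu = 1.9912, t = 8.34
mu * t = 1.9912 * 8.34 = 16.6066
exp(-16.6066) = 0.0
M(t) = 1 - 0.0
M(t) = 1.0

1.0


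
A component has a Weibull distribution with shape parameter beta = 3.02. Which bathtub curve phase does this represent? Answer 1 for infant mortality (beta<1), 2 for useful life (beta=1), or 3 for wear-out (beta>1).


beta = 3.02
Compare beta to 1:
beta < 1 => infant mortality (phase 1)
beta = 1 => useful life (phase 2)
beta > 1 => wear-out (phase 3)
Since beta = 3.02, this is wear-out (increasing failure rate)
Phase = 3

3


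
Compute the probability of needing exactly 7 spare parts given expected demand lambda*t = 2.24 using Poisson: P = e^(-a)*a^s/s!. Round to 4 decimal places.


a = 2.24, s = 7
e^(-a) = e^(-2.24) = 0.1065
a^s = 2.24^7 = 282.9672
s! = 5040
P = 0.1065 * 282.9672 / 5040
P = 0.006

0.006


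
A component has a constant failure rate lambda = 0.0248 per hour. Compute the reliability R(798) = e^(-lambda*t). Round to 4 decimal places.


lambda = 0.0248
t = 798
lambda * t = 19.7904
R(t) = e^(-19.7904)
R(t) = 0.0

0.0


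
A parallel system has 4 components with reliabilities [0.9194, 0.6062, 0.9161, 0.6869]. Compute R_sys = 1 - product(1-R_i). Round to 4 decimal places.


Components: [0.9194, 0.6062, 0.9161, 0.6869]
(1 - 0.9194) = 0.0806, running product = 0.0806
(1 - 0.6062) = 0.3938, running product = 0.0317
(1 - 0.9161) = 0.0839, running product = 0.0027
(1 - 0.6869) = 0.3131, running product = 0.0008
Product of (1-R_i) = 0.0008
R_sys = 1 - 0.0008 = 0.9992

0.9992


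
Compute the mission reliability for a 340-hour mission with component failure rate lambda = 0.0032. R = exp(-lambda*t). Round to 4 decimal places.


lambda = 0.0032
mission_time = 340
lambda * t = 0.0032 * 340 = 1.088
R = exp(-1.088)
R = 0.3369

0.3369


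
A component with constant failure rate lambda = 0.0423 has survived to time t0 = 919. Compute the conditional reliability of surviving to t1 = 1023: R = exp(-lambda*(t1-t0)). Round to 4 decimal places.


lambda = 0.0423
t0 = 919, t1 = 1023
t1 - t0 = 104
lambda * (t1-t0) = 0.0423 * 104 = 4.3992
R = exp(-4.3992)
R = 0.0123

0.0123


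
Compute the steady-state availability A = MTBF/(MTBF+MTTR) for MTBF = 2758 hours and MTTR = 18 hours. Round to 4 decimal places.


MTBF = 2758
MTTR = 18
MTBF + MTTR = 2776
A = 2758 / 2776
A = 0.9935

0.9935


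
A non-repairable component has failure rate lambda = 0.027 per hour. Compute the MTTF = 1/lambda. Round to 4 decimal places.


lambda = 0.027
MTTF = 1 / 0.027
MTTF = 37.037

37.037


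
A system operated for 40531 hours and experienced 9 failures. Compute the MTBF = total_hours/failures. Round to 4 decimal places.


total_hours = 40531
failures = 9
MTBF = 40531 / 9
MTBF = 4503.4444

4503.4444


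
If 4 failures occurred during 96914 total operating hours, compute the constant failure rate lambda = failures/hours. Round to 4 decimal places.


failures = 4
total_hours = 96914
lambda = 4 / 96914
lambda = 0.0

0.0


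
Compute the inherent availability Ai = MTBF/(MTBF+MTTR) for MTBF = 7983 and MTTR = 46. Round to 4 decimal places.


MTBF = 7983
MTTR = 46
MTBF + MTTR = 8029
Ai = 7983 / 8029
Ai = 0.9943

0.9943


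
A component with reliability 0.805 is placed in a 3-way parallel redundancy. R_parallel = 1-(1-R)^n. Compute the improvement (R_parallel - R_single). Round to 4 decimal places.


R_single = 0.805, n = 3
1 - R_single = 0.195
(1 - R_single)^n = 0.195^3 = 0.0074
R_parallel = 1 - 0.0074 = 0.9926
Improvement = 0.9926 - 0.805
Improvement = 0.1876

0.1876


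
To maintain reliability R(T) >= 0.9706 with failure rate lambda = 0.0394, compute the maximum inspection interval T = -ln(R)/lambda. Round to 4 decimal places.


R_target = 0.9706
lambda = 0.0394
-ln(0.9706) = 0.0298
T = 0.0298 / 0.0394
T = 0.7574

0.7574


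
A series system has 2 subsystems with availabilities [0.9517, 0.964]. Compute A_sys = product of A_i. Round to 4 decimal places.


Subsystems: [0.9517, 0.964]
After subsystem 1 (A=0.9517): product = 0.9517
After subsystem 2 (A=0.964): product = 0.9174
A_sys = 0.9174

0.9174


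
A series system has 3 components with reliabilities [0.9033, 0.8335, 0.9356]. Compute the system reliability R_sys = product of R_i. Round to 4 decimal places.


Components: [0.9033, 0.8335, 0.9356]
After component 1 (R=0.9033): product = 0.9033
After component 2 (R=0.8335): product = 0.7529
After component 3 (R=0.9356): product = 0.7044
R_sys = 0.7044

0.7044


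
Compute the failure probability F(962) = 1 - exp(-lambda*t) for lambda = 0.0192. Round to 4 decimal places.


lambda = 0.0192, t = 962
lambda * t = 18.4704
exp(-18.4704) = 0.0
F(t) = 1 - 0.0
F(t) = 1.0

1.0


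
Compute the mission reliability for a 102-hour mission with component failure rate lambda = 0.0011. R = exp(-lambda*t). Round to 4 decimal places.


lambda = 0.0011
mission_time = 102
lambda * t = 0.0011 * 102 = 0.1122
R = exp(-0.1122)
R = 0.8939

0.8939


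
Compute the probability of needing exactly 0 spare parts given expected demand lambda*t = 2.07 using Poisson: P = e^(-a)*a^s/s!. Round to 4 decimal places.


a = 2.07, s = 0
e^(-a) = e^(-2.07) = 0.1262
a^s = 2.07^0 = 1.0
s! = 1
P = 0.1262 * 1.0 / 1
P = 0.1262

0.1262


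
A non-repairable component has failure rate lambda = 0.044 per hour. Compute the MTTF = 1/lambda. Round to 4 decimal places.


lambda = 0.044
MTTF = 1 / 0.044
MTTF = 22.7273

22.7273


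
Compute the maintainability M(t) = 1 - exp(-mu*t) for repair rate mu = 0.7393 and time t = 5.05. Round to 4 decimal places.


mu = 0.7393, t = 5.05
mu * t = 0.7393 * 5.05 = 3.7335
exp(-3.7335) = 0.0239
M(t) = 1 - 0.0239
M(t) = 0.9761

0.9761


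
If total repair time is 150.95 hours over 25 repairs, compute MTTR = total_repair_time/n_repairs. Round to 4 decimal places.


total_repair_time = 150.95
n_repairs = 25
MTTR = 150.95 / 25
MTTR = 6.038

6.038


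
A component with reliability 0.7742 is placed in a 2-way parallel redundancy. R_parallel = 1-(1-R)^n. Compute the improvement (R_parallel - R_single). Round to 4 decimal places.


R_single = 0.7742, n = 2
1 - R_single = 0.2258
(1 - R_single)^n = 0.2258^2 = 0.051
R_parallel = 1 - 0.051 = 0.949
Improvement = 0.949 - 0.7742
Improvement = 0.1748

0.1748


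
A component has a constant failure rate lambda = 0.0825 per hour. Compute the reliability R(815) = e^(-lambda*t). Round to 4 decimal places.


lambda = 0.0825
t = 815
lambda * t = 67.2375
R(t) = e^(-67.2375)
R(t) = 0.0

0.0


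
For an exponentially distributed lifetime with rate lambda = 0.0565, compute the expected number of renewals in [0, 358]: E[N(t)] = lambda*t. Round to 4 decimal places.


lambda = 0.0565
t = 358
E[N(t)] = lambda * t
E[N(t)] = 0.0565 * 358
E[N(t)] = 20.227

20.227


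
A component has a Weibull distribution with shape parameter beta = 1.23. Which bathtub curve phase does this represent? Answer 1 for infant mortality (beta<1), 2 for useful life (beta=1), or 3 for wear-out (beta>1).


beta = 1.23
Compare beta to 1:
beta < 1 => infant mortality (phase 1)
beta = 1 => useful life (phase 2)
beta > 1 => wear-out (phase 3)
Since beta = 1.23, this is wear-out (increasing failure rate)
Phase = 3

3


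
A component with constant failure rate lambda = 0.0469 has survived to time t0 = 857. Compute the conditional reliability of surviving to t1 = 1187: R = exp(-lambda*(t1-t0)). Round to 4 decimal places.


lambda = 0.0469
t0 = 857, t1 = 1187
t1 - t0 = 330
lambda * (t1-t0) = 0.0469 * 330 = 15.477
R = exp(-15.477)
R = 0.0

0.0


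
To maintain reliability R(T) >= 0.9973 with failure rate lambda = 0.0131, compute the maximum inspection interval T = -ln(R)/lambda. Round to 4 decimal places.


R_target = 0.9973
lambda = 0.0131
-ln(0.9973) = 0.0027
T = 0.0027 / 0.0131
T = 0.2064

0.2064


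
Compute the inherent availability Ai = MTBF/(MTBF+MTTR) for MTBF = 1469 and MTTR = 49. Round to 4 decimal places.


MTBF = 1469
MTTR = 49
MTBF + MTTR = 1518
Ai = 1469 / 1518
Ai = 0.9677

0.9677


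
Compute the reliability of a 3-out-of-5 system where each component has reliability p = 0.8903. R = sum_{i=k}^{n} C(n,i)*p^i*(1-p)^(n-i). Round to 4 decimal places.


k = 3, n = 5, p = 0.8903
i=3: C(5,3)=10 * 0.8903^3 * 0.1097^2 = 0.0849
i=4: C(5,4)=5 * 0.8903^4 * 0.1097^1 = 0.3446
i=5: C(5,5)=1 * 0.8903^5 * 0.1097^0 = 0.5593
R = sum of terms = 0.9889

0.9889


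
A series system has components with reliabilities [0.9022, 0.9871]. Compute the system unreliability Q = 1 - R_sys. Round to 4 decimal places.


Components: [0.9022, 0.9871]
After component 1: product = 0.9022
After component 2: product = 0.8906
R_sys = 0.8906
Q = 1 - 0.8906 = 0.1094

0.1094


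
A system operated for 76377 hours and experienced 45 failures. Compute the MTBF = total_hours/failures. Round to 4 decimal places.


total_hours = 76377
failures = 45
MTBF = 76377 / 45
MTBF = 1697.2667

1697.2667


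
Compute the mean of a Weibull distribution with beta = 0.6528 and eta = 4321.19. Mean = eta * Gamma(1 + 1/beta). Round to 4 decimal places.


beta = 0.6528, eta = 4321.19
1/beta = 1.5319
1 + 1/beta = 2.5319
Gamma(2.5319) = 1.3598
Mean = 4321.19 * 1.3598
Mean = 5875.9388

5875.9388


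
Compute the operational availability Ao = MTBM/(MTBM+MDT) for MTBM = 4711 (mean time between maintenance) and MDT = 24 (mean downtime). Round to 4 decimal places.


MTBM = 4711
MDT = 24
MTBM + MDT = 4735
Ao = 4711 / 4735
Ao = 0.9949

0.9949


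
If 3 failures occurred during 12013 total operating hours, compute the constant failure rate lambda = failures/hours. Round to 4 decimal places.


failures = 3
total_hours = 12013
lambda = 3 / 12013
lambda = 0.0002

0.0002


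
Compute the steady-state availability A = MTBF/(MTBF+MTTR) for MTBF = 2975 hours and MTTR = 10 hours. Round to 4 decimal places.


MTBF = 2975
MTTR = 10
MTBF + MTTR = 2985
A = 2975 / 2985
A = 0.9966

0.9966


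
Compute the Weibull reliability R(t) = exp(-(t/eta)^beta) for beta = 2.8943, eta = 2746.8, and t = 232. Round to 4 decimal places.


beta = 2.8943, eta = 2746.8, t = 232
t/eta = 232 / 2746.8 = 0.0845
(t/eta)^beta = 0.0845^2.8943 = 0.0008
R(t) = exp(-0.0008)
R(t) = 0.9992

0.9992


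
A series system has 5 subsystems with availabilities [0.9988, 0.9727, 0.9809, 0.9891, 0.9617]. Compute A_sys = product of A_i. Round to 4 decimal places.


Subsystems: [0.9988, 0.9727, 0.9809, 0.9891, 0.9617]
After subsystem 1 (A=0.9988): product = 0.9988
After subsystem 2 (A=0.9727): product = 0.9715
After subsystem 3 (A=0.9809): product = 0.953
After subsystem 4 (A=0.9891): product = 0.9426
After subsystem 5 (A=0.9617): product = 0.9065
A_sys = 0.9065

0.9065


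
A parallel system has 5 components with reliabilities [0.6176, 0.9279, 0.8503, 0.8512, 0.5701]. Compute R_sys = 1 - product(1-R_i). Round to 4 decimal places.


Components: [0.6176, 0.9279, 0.8503, 0.8512, 0.5701]
(1 - 0.6176) = 0.3824, running product = 0.3824
(1 - 0.9279) = 0.0721, running product = 0.0276
(1 - 0.8503) = 0.1497, running product = 0.0041
(1 - 0.8512) = 0.1488, running product = 0.0006
(1 - 0.5701) = 0.4299, running product = 0.0003
Product of (1-R_i) = 0.0003
R_sys = 1 - 0.0003 = 0.9997

0.9997


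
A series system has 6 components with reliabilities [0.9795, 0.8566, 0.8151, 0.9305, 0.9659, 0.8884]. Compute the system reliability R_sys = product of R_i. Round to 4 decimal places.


Components: [0.9795, 0.8566, 0.8151, 0.9305, 0.9659, 0.8884]
After component 1 (R=0.9795): product = 0.9795
After component 2 (R=0.8566): product = 0.839
After component 3 (R=0.8151): product = 0.6839
After component 4 (R=0.9305): product = 0.6364
After component 5 (R=0.9659): product = 0.6147
After component 6 (R=0.8884): product = 0.5461
R_sys = 0.5461

0.5461


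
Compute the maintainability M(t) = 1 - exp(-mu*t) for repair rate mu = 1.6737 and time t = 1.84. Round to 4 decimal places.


mu = 1.6737, t = 1.84
mu * t = 1.6737 * 1.84 = 3.0796
exp(-3.0796) = 0.046
M(t) = 1 - 0.046
M(t) = 0.954

0.954


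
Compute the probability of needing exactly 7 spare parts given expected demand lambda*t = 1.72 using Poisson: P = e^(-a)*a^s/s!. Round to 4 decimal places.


a = 1.72, s = 7
e^(-a) = e^(-1.72) = 0.1791
a^s = 1.72^7 = 44.5348
s! = 5040
P = 0.1791 * 44.5348 / 5040
P = 0.0016

0.0016


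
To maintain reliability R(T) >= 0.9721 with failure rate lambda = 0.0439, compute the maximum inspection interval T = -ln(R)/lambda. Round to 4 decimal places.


R_target = 0.9721
lambda = 0.0439
-ln(0.9721) = 0.0283
T = 0.0283 / 0.0439
T = 0.6446

0.6446


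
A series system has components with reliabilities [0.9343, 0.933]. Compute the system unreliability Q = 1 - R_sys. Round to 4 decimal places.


Components: [0.9343, 0.933]
After component 1: product = 0.9343
After component 2: product = 0.8717
R_sys = 0.8717
Q = 1 - 0.8717 = 0.1283

0.1283


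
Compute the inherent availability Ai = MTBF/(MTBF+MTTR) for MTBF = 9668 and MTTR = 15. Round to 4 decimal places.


MTBF = 9668
MTTR = 15
MTBF + MTTR = 9683
Ai = 9668 / 9683
Ai = 0.9985

0.9985


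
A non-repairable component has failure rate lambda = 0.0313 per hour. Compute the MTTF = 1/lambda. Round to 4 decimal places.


lambda = 0.0313
MTTF = 1 / 0.0313
MTTF = 31.9489

31.9489


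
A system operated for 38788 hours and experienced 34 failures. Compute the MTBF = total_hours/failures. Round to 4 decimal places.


total_hours = 38788
failures = 34
MTBF = 38788 / 34
MTBF = 1140.8235

1140.8235


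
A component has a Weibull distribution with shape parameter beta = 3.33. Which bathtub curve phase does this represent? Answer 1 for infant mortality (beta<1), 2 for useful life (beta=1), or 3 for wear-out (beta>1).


beta = 3.33
Compare beta to 1:
beta < 1 => infant mortality (phase 1)
beta = 1 => useful life (phase 2)
beta > 1 => wear-out (phase 3)
Since beta = 3.33, this is wear-out (increasing failure rate)
Phase = 3

3


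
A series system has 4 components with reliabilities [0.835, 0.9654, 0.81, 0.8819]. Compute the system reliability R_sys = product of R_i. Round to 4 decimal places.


Components: [0.835, 0.9654, 0.81, 0.8819]
After component 1 (R=0.835): product = 0.835
After component 2 (R=0.9654): product = 0.8061
After component 3 (R=0.81): product = 0.6529
After component 4 (R=0.8819): product = 0.5758
R_sys = 0.5758

0.5758


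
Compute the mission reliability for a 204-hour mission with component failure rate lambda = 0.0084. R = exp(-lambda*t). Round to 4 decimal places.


lambda = 0.0084
mission_time = 204
lambda * t = 0.0084 * 204 = 1.7136
R = exp(-1.7136)
R = 0.1802

0.1802


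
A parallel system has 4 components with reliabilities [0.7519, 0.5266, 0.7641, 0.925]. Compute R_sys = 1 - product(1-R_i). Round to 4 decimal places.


Components: [0.7519, 0.5266, 0.7641, 0.925]
(1 - 0.7519) = 0.2481, running product = 0.2481
(1 - 0.5266) = 0.4734, running product = 0.1175
(1 - 0.7641) = 0.2359, running product = 0.0277
(1 - 0.925) = 0.075, running product = 0.0021
Product of (1-R_i) = 0.0021
R_sys = 1 - 0.0021 = 0.9979

0.9979


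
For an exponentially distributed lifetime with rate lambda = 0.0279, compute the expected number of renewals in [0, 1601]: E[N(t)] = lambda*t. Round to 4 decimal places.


lambda = 0.0279
t = 1601
E[N(t)] = lambda * t
E[N(t)] = 0.0279 * 1601
E[N(t)] = 44.6679

44.6679


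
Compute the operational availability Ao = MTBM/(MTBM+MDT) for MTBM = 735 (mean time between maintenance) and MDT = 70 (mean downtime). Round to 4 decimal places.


MTBM = 735
MDT = 70
MTBM + MDT = 805
Ao = 735 / 805
Ao = 0.913

0.913


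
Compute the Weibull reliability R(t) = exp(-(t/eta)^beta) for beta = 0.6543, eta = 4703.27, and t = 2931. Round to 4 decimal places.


beta = 0.6543, eta = 4703.27, t = 2931
t/eta = 2931 / 4703.27 = 0.6232
(t/eta)^beta = 0.6232^0.6543 = 0.7339
R(t) = exp(-0.7339)
R(t) = 0.48

0.48


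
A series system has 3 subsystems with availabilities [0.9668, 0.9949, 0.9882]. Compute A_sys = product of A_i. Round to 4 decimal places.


Subsystems: [0.9668, 0.9949, 0.9882]
After subsystem 1 (A=0.9668): product = 0.9668
After subsystem 2 (A=0.9949): product = 0.9619
After subsystem 3 (A=0.9882): product = 0.9505
A_sys = 0.9505

0.9505


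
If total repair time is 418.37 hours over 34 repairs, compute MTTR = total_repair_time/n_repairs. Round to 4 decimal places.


total_repair_time = 418.37
n_repairs = 34
MTTR = 418.37 / 34
MTTR = 12.305

12.305


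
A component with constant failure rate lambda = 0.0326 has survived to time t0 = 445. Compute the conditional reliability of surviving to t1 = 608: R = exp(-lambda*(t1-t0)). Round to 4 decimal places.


lambda = 0.0326
t0 = 445, t1 = 608
t1 - t0 = 163
lambda * (t1-t0) = 0.0326 * 163 = 5.3138
R = exp(-5.3138)
R = 0.0049

0.0049


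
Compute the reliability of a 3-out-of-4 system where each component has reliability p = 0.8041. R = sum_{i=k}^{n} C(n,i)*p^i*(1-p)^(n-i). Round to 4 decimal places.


k = 3, n = 4, p = 0.8041
i=3: C(4,3)=4 * 0.8041^3 * 0.1959^1 = 0.4074
i=4: C(4,4)=1 * 0.8041^4 * 0.1959^0 = 0.4181
R = sum of terms = 0.8255

0.8255


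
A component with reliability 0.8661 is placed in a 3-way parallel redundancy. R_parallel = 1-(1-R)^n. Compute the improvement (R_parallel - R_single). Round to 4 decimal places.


R_single = 0.8661, n = 3
1 - R_single = 0.1339
(1 - R_single)^n = 0.1339^3 = 0.0024
R_parallel = 1 - 0.0024 = 0.9976
Improvement = 0.9976 - 0.8661
Improvement = 0.1315

0.1315


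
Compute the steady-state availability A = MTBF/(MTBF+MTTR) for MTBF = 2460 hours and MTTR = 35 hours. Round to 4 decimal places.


MTBF = 2460
MTTR = 35
MTBF + MTTR = 2495
A = 2460 / 2495
A = 0.986

0.986


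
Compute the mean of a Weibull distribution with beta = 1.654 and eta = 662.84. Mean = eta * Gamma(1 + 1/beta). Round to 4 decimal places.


beta = 1.654, eta = 662.84
1/beta = 0.6046
1 + 1/beta = 1.6046
Gamma(1.6046) = 0.894
Mean = 662.84 * 0.894
Mean = 592.6062

592.6062


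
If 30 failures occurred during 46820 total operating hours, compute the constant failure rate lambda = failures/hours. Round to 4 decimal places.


failures = 30
total_hours = 46820
lambda = 30 / 46820
lambda = 0.0006

0.0006


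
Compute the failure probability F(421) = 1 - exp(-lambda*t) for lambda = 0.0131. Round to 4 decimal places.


lambda = 0.0131, t = 421
lambda * t = 5.5151
exp(-5.5151) = 0.004
F(t) = 1 - 0.004
F(t) = 0.996

0.996


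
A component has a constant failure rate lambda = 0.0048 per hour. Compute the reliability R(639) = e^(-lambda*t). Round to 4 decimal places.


lambda = 0.0048
t = 639
lambda * t = 3.0672
R(t) = e^(-3.0672)
R(t) = 0.0466

0.0466


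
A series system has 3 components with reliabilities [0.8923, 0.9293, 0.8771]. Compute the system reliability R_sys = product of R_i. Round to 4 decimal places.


Components: [0.8923, 0.9293, 0.8771]
After component 1 (R=0.8923): product = 0.8923
After component 2 (R=0.9293): product = 0.8292
After component 3 (R=0.8771): product = 0.7273
R_sys = 0.7273

0.7273


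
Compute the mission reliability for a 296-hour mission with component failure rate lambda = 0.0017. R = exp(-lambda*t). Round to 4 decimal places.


lambda = 0.0017
mission_time = 296
lambda * t = 0.0017 * 296 = 0.5032
R = exp(-0.5032)
R = 0.6046

0.6046


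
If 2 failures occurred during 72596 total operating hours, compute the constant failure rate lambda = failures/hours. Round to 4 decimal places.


failures = 2
total_hours = 72596
lambda = 2 / 72596
lambda = 0.0

0.0


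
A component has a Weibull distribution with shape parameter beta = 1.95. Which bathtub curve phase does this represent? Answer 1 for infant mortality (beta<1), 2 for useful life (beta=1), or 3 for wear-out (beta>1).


beta = 1.95
Compare beta to 1:
beta < 1 => infant mortality (phase 1)
beta = 1 => useful life (phase 2)
beta > 1 => wear-out (phase 3)
Since beta = 1.95, this is wear-out (increasing failure rate)
Phase = 3

3


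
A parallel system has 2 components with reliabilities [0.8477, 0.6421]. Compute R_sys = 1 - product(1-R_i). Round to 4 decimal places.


Components: [0.8477, 0.6421]
(1 - 0.8477) = 0.1523, running product = 0.1523
(1 - 0.6421) = 0.3579, running product = 0.0545
Product of (1-R_i) = 0.0545
R_sys = 1 - 0.0545 = 0.9455

0.9455


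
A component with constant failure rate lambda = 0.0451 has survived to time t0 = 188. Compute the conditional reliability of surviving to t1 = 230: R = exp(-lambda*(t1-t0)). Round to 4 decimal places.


lambda = 0.0451
t0 = 188, t1 = 230
t1 - t0 = 42
lambda * (t1-t0) = 0.0451 * 42 = 1.8942
R = exp(-1.8942)
R = 0.1504

0.1504


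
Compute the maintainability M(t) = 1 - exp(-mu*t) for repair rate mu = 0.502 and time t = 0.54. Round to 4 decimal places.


mu = 0.502, t = 0.54
mu * t = 0.502 * 0.54 = 0.2711
exp(-0.2711) = 0.7626
M(t) = 1 - 0.7626
M(t) = 0.2374

0.2374


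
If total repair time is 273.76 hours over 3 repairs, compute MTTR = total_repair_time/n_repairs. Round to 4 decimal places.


total_repair_time = 273.76
n_repairs = 3
MTTR = 273.76 / 3
MTTR = 91.2533

91.2533


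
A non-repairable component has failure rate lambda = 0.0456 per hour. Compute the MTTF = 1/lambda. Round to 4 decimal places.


lambda = 0.0456
MTTF = 1 / 0.0456
MTTF = 21.9298

21.9298


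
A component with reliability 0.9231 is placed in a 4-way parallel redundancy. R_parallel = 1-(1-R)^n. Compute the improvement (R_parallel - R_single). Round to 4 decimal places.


R_single = 0.9231, n = 4
1 - R_single = 0.0769
(1 - R_single)^n = 0.0769^4 = 0.0
R_parallel = 1 - 0.0 = 1.0
Improvement = 1.0 - 0.9231
Improvement = 0.0769

0.0769


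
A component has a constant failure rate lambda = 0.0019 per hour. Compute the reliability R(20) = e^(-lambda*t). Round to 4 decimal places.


lambda = 0.0019
t = 20
lambda * t = 0.038
R(t) = e^(-0.038)
R(t) = 0.9627

0.9627


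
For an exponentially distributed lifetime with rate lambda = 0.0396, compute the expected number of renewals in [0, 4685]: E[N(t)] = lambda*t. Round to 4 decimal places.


lambda = 0.0396
t = 4685
E[N(t)] = lambda * t
E[N(t)] = 0.0396 * 4685
E[N(t)] = 185.526

185.526


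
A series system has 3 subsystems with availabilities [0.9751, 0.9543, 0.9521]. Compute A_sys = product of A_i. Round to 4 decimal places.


Subsystems: [0.9751, 0.9543, 0.9521]
After subsystem 1 (A=0.9751): product = 0.9751
After subsystem 2 (A=0.9543): product = 0.9305
After subsystem 3 (A=0.9521): product = 0.886
A_sys = 0.886

0.886


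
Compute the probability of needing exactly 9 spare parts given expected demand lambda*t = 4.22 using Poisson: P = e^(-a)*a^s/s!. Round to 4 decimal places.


a = 4.22, s = 9
e^(-a) = e^(-4.22) = 0.0147
a^s = 4.22^9 = 424435.8492
s! = 362880
P = 0.0147 * 424435.8492 / 362880
P = 0.0172

0.0172


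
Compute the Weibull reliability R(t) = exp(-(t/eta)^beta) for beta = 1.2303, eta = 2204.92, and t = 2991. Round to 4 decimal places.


beta = 1.2303, eta = 2204.92, t = 2991
t/eta = 2991 / 2204.92 = 1.3565
(t/eta)^beta = 1.3565^1.2303 = 1.4552
R(t) = exp(-1.4552)
R(t) = 0.2334

0.2334


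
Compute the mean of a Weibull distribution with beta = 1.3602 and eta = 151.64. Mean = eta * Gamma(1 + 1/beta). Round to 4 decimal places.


beta = 1.3602, eta = 151.64
1/beta = 0.7352
1 + 1/beta = 1.7352
Gamma(1.7352) = 0.9158
Mean = 151.64 * 0.9158
Mean = 138.8683

138.8683


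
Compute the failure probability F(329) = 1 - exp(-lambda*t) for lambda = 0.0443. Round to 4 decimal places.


lambda = 0.0443, t = 329
lambda * t = 14.5747
exp(-14.5747) = 0.0
F(t) = 1 - 0.0
F(t) = 1.0

1.0


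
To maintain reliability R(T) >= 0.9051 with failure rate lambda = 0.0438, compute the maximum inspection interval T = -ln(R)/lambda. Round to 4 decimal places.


R_target = 0.9051
lambda = 0.0438
-ln(0.9051) = 0.0997
T = 0.0997 / 0.0438
T = 2.2765

2.2765


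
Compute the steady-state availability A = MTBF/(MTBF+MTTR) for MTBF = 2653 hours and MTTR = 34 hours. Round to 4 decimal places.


MTBF = 2653
MTTR = 34
MTBF + MTTR = 2687
A = 2653 / 2687
A = 0.9873

0.9873


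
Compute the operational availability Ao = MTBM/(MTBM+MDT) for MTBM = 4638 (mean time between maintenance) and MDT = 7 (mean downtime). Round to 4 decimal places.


MTBM = 4638
MDT = 7
MTBM + MDT = 4645
Ao = 4638 / 4645
Ao = 0.9985

0.9985


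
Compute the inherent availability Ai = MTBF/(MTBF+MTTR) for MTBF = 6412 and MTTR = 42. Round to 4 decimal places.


MTBF = 6412
MTTR = 42
MTBF + MTTR = 6454
Ai = 6412 / 6454
Ai = 0.9935

0.9935


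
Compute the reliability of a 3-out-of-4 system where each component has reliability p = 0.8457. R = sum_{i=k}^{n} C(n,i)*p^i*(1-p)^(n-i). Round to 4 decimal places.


k = 3, n = 4, p = 0.8457
i=3: C(4,3)=4 * 0.8457^3 * 0.1543^1 = 0.3733
i=4: C(4,4)=1 * 0.8457^4 * 0.1543^0 = 0.5115
R = sum of terms = 0.8848

0.8848


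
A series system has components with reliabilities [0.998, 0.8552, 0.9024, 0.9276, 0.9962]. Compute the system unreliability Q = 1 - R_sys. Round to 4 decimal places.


Components: [0.998, 0.8552, 0.9024, 0.9276, 0.9962]
After component 1: product = 0.998
After component 2: product = 0.8535
After component 3: product = 0.7702
After component 4: product = 0.7144
After component 5: product = 0.7117
R_sys = 0.7117
Q = 1 - 0.7117 = 0.2883

0.2883


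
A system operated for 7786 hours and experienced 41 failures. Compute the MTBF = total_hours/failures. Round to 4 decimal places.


total_hours = 7786
failures = 41
MTBF = 7786 / 41
MTBF = 189.9024

189.9024


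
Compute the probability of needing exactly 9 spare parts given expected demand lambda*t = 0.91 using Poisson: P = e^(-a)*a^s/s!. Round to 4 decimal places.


a = 0.91, s = 9
e^(-a) = e^(-0.91) = 0.4025
a^s = 0.91^9 = 0.4279
s! = 362880
P = 0.4025 * 0.4279 / 362880
P = 0.0

0.0


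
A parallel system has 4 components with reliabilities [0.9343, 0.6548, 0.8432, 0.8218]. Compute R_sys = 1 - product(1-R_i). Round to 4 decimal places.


Components: [0.9343, 0.6548, 0.8432, 0.8218]
(1 - 0.9343) = 0.0657, running product = 0.0657
(1 - 0.6548) = 0.3452, running product = 0.0227
(1 - 0.8432) = 0.1568, running product = 0.0036
(1 - 0.8218) = 0.1782, running product = 0.0006
Product of (1-R_i) = 0.0006
R_sys = 1 - 0.0006 = 0.9994

0.9994


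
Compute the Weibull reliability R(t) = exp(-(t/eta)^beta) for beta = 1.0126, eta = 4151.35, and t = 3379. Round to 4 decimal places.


beta = 1.0126, eta = 4151.35, t = 3379
t/eta = 3379 / 4151.35 = 0.814
(t/eta)^beta = 0.814^1.0126 = 0.8118
R(t) = exp(-0.8118)
R(t) = 0.444

0.444


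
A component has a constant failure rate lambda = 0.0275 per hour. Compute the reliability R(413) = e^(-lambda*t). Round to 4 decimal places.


lambda = 0.0275
t = 413
lambda * t = 11.3575
R(t) = e^(-11.3575)
R(t) = 0.0

0.0


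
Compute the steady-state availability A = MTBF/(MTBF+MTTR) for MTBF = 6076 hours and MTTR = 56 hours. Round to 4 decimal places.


MTBF = 6076
MTTR = 56
MTBF + MTTR = 6132
A = 6076 / 6132
A = 0.9909

0.9909


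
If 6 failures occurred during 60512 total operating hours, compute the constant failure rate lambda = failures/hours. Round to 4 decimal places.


failures = 6
total_hours = 60512
lambda = 6 / 60512
lambda = 0.0001

0.0001


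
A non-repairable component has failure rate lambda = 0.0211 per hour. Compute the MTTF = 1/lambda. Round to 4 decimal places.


lambda = 0.0211
MTTF = 1 / 0.0211
MTTF = 47.3934

47.3934


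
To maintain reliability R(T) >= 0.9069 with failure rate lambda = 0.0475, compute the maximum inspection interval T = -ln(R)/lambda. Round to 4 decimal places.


R_target = 0.9069
lambda = 0.0475
-ln(0.9069) = 0.0977
T = 0.0977 / 0.0475
T = 2.0573

2.0573


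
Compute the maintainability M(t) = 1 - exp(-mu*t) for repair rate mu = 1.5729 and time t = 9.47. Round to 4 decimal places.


mu = 1.5729, t = 9.47
mu * t = 1.5729 * 9.47 = 14.8954
exp(-14.8954) = 0.0
M(t) = 1 - 0.0
M(t) = 1.0

1.0


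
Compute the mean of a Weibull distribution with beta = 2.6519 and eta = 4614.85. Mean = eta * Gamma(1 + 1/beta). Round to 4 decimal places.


beta = 2.6519, eta = 4614.85
1/beta = 0.3771
1 + 1/beta = 1.3771
Gamma(1.3771) = 0.8888
Mean = 4614.85 * 0.8888
Mean = 4101.4642

4101.4642


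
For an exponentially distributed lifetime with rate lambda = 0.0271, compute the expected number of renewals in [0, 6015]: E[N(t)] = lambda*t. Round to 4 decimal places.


lambda = 0.0271
t = 6015
E[N(t)] = lambda * t
E[N(t)] = 0.0271 * 6015
E[N(t)] = 163.0065

163.0065


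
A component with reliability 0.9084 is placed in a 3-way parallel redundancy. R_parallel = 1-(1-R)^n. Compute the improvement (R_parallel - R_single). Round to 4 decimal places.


R_single = 0.9084, n = 3
1 - R_single = 0.0916
(1 - R_single)^n = 0.0916^3 = 0.0008
R_parallel = 1 - 0.0008 = 0.9992
Improvement = 0.9992 - 0.9084
Improvement = 0.0908

0.0908


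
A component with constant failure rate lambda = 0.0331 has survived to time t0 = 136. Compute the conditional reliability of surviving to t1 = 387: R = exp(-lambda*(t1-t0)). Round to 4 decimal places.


lambda = 0.0331
t0 = 136, t1 = 387
t1 - t0 = 251
lambda * (t1-t0) = 0.0331 * 251 = 8.3081
R = exp(-8.3081)
R = 0.0002

0.0002


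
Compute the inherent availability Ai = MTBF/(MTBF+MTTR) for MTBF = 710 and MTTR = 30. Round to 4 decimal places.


MTBF = 710
MTTR = 30
MTBF + MTTR = 740
Ai = 710 / 740
Ai = 0.9595

0.9595


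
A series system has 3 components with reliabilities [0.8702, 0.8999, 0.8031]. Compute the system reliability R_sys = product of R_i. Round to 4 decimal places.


Components: [0.8702, 0.8999, 0.8031]
After component 1 (R=0.8702): product = 0.8702
After component 2 (R=0.8999): product = 0.7831
After component 3 (R=0.8031): product = 0.6289
R_sys = 0.6289

0.6289


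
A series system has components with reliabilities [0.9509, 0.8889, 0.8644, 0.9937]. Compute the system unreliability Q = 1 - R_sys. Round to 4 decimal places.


Components: [0.9509, 0.8889, 0.8644, 0.9937]
After component 1: product = 0.9509
After component 2: product = 0.8453
After component 3: product = 0.7306
After component 4: product = 0.726
R_sys = 0.726
Q = 1 - 0.726 = 0.274

0.274


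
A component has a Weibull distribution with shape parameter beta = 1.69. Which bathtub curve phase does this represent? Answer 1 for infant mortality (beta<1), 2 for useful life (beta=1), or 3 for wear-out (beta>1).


beta = 1.69
Compare beta to 1:
beta < 1 => infant mortality (phase 1)
beta = 1 => useful life (phase 2)
beta > 1 => wear-out (phase 3)
Since beta = 1.69, this is wear-out (increasing failure rate)
Phase = 3

3


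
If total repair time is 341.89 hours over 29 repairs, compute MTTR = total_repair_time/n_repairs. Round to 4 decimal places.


total_repair_time = 341.89
n_repairs = 29
MTTR = 341.89 / 29
MTTR = 11.7893

11.7893


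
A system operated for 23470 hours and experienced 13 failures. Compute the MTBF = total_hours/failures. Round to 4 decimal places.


total_hours = 23470
failures = 13
MTBF = 23470 / 13
MTBF = 1805.3846

1805.3846


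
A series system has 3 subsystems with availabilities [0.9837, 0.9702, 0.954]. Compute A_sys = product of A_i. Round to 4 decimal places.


Subsystems: [0.9837, 0.9702, 0.954]
After subsystem 1 (A=0.9837): product = 0.9837
After subsystem 2 (A=0.9702): product = 0.9544
After subsystem 3 (A=0.954): product = 0.9105
A_sys = 0.9105

0.9105


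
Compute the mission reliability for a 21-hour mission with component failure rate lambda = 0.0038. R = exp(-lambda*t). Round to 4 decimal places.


lambda = 0.0038
mission_time = 21
lambda * t = 0.0038 * 21 = 0.0798
R = exp(-0.0798)
R = 0.9233

0.9233


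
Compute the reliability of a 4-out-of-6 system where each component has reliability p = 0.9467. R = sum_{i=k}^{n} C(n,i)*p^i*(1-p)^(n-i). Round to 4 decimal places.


k = 4, n = 6, p = 0.9467
i=4: C(6,4)=15 * 0.9467^4 * 0.0533^2 = 0.0342
i=5: C(6,5)=6 * 0.9467^5 * 0.0533^1 = 0.2432
i=6: C(6,6)=1 * 0.9467^6 * 0.0533^0 = 0.7199
R = sum of terms = 0.9973

0.9973


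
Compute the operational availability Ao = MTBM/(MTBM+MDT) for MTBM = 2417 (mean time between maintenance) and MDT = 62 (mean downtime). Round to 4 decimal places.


MTBM = 2417
MDT = 62
MTBM + MDT = 2479
Ao = 2417 / 2479
Ao = 0.975

0.975


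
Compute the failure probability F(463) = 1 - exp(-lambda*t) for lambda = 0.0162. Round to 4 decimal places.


lambda = 0.0162, t = 463
lambda * t = 7.5006
exp(-7.5006) = 0.0006
F(t) = 1 - 0.0006
F(t) = 0.9994

0.9994


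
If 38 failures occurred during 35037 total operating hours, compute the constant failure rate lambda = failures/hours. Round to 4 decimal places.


failures = 38
total_hours = 35037
lambda = 38 / 35037
lambda = 0.0011

0.0011


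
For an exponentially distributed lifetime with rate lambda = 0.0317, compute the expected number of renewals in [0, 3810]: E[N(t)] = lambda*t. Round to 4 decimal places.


lambda = 0.0317
t = 3810
E[N(t)] = lambda * t
E[N(t)] = 0.0317 * 3810
E[N(t)] = 120.777

120.777


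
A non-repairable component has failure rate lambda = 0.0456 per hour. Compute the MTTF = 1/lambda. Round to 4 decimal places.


lambda = 0.0456
MTTF = 1 / 0.0456
MTTF = 21.9298

21.9298


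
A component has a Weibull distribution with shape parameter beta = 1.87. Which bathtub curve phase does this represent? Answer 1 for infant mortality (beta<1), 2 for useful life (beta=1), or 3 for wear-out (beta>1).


beta = 1.87
Compare beta to 1:
beta < 1 => infant mortality (phase 1)
beta = 1 => useful life (phase 2)
beta > 1 => wear-out (phase 3)
Since beta = 1.87, this is wear-out (increasing failure rate)
Phase = 3

3


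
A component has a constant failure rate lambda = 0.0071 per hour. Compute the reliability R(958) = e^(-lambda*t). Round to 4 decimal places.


lambda = 0.0071
t = 958
lambda * t = 6.8018
R(t) = e^(-6.8018)
R(t) = 0.0011

0.0011


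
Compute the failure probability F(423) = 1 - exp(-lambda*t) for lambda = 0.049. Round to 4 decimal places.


lambda = 0.049, t = 423
lambda * t = 20.727
exp(-20.727) = 0.0
F(t) = 1 - 0.0
F(t) = 1.0

1.0


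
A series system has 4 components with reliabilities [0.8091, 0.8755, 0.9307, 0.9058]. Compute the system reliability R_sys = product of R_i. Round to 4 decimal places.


Components: [0.8091, 0.8755, 0.9307, 0.9058]
After component 1 (R=0.8091): product = 0.8091
After component 2 (R=0.8755): product = 0.7084
After component 3 (R=0.9307): product = 0.6593
After component 4 (R=0.9058): product = 0.5972
R_sys = 0.5972

0.5972


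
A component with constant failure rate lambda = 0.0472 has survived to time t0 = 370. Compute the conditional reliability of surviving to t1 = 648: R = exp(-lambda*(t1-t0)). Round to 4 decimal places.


lambda = 0.0472
t0 = 370, t1 = 648
t1 - t0 = 278
lambda * (t1-t0) = 0.0472 * 278 = 13.1216
R = exp(-13.1216)
R = 0.0

0.0


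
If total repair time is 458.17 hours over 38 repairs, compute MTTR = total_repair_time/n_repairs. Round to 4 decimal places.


total_repair_time = 458.17
n_repairs = 38
MTTR = 458.17 / 38
MTTR = 12.0571

12.0571


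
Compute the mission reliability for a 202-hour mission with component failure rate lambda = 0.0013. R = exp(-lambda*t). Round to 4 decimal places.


lambda = 0.0013
mission_time = 202
lambda * t = 0.0013 * 202 = 0.2626
R = exp(-0.2626)
R = 0.769

0.769


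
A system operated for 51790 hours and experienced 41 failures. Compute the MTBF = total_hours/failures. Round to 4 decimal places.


total_hours = 51790
failures = 41
MTBF = 51790 / 41
MTBF = 1263.1707

1263.1707


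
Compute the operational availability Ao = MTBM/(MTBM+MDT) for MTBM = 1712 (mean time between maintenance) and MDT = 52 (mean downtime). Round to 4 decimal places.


MTBM = 1712
MDT = 52
MTBM + MDT = 1764
Ao = 1712 / 1764
Ao = 0.9705

0.9705


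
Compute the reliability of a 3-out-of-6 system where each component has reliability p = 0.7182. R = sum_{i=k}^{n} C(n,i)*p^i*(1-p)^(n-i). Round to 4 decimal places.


k = 3, n = 6, p = 0.7182
i=3: C(6,3)=20 * 0.7182^3 * 0.2818^3 = 0.1658
i=4: C(6,4)=15 * 0.7182^4 * 0.2818^2 = 0.3169
i=5: C(6,5)=6 * 0.7182^5 * 0.2818^1 = 0.3231
i=6: C(6,6)=1 * 0.7182^6 * 0.2818^0 = 0.1372
R = sum of terms = 0.943

0.943


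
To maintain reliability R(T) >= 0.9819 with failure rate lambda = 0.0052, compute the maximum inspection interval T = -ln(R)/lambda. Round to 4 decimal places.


R_target = 0.9819
lambda = 0.0052
-ln(0.9819) = 0.0183
T = 0.0183 / 0.0052
T = 3.5127

3.5127


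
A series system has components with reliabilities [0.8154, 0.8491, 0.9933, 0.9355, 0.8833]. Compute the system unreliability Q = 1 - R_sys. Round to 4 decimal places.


Components: [0.8154, 0.8491, 0.9933, 0.9355, 0.8833]
After component 1: product = 0.8154
After component 2: product = 0.6924
After component 3: product = 0.6877
After component 4: product = 0.6434
After component 5: product = 0.5683
R_sys = 0.5683
Q = 1 - 0.5683 = 0.4317

0.4317


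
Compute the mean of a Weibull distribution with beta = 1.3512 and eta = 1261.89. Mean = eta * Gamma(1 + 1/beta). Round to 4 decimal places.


beta = 1.3512, eta = 1261.89
1/beta = 0.7401
1 + 1/beta = 1.7401
Gamma(1.7401) = 0.9168
Mean = 1261.89 * 0.9168
Mean = 1156.9566

1156.9566


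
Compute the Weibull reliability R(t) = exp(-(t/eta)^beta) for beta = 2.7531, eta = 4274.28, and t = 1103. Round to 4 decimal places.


beta = 2.7531, eta = 4274.28, t = 1103
t/eta = 1103 / 4274.28 = 0.2581
(t/eta)^beta = 0.2581^2.7531 = 0.024
R(t) = exp(-0.024)
R(t) = 0.9763

0.9763
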